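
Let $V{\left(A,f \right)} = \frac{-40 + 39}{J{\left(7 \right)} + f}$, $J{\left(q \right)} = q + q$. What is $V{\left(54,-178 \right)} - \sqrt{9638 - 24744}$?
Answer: $\frac{1}{164} - i \sqrt{15106} \approx 0.0060976 - 122.91 i$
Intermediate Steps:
$J{\left(q \right)} = 2 q$
$V{\left(A,f \right)} = - \frac{1}{14 + f}$ ($V{\left(A,f \right)} = \frac{-40 + 39}{2 \cdot 7 + f} = - \frac{1}{14 + f}$)
$V{\left(54,-178 \right)} - \sqrt{9638 - 24744} = - \frac{1}{14 - 178} - \sqrt{9638 - 24744} = - \frac{1}{-164} - \sqrt{-15106} = \left(-1\right) \left(- \frac{1}{164}\right) - i \sqrt{15106} = \frac{1}{164} - i \sqrt{15106}$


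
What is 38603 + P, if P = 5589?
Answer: 44192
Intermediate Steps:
38603 + P = 38603 + 5589 = 44192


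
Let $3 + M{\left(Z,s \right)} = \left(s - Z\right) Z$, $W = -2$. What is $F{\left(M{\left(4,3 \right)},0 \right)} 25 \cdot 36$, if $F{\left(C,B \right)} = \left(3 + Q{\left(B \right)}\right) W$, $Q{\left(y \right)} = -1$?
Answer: $-3600$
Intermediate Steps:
$M{\left(Z,s \right)} = -3 + Z \left(s - Z\right)$ ($M{\left(Z,s \right)} = -3 + \left(s - Z\right) Z = -3 + Z \left(s - Z\right)$)
$F{\left(C,B \right)} = -4$ ($F{\left(C,B \right)} = \left(3 - 1\right) \left(-2\right) = 2 \left(-2\right) = -4$)
$F{\left(M{\left(4,3 \right)},0 \right)} 25 \cdot 36 = \left(-4\right) 25 \cdot 36 = \left(-100\right) 36 = -3600$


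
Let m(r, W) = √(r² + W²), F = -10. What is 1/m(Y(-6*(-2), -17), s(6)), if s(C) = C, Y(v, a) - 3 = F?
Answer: √85/85 ≈ 0.10847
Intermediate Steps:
Y(v, a) = -7 (Y(v, a) = 3 - 10 = -7)
m(r, W) = √(W² + r²)
1/m(Y(-6*(-2), -17), s(6)) = 1/(√(6² + (-7)²)) = 1/(√(36 + 49)) = 1/(√85) = √85/85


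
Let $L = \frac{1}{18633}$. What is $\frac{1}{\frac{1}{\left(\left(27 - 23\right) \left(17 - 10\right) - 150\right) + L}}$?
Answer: $- \frac{2273225}{18633} \approx -122.0$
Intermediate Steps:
$L = \frac{1}{18633} \approx 5.3668 \cdot 10^{-5}$
$\frac{1}{\frac{1}{\left(\left(27 - 23\right) \left(17 - 10\right) - 150\right) + L}} = \frac{1}{\frac{1}{\left(\left(27 - 23\right) \left(17 - 10\right) - 150\right) + \frac{1}{18633}}} = \frac{1}{\frac{1}{\left(4 \cdot 7 - 150\right) + \frac{1}{18633}}} = \frac{1}{\frac{1}{\left(28 - 150\right) + \frac{1}{18633}}} = \frac{1}{\frac{1}{-122 + \frac{1}{18633}}} = \frac{1}{\frac{1}{- \frac{2273225}{18633}}} = \frac{1}{- \frac{18633}{2273225}} = - \frac{2273225}{18633}$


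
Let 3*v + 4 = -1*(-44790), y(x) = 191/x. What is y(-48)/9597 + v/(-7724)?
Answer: -1719613789/889526736 ≈ -1.9332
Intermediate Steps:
v = 44786/3 (v = -4/3 + (-1*(-44790))/3 = -4/3 + (⅓)*44790 = -4/3 + 14930 = 44786/3 ≈ 14929.)
y(-48)/9597 + v/(-7724) = (191/(-48))/9597 + (44786/3)/(-7724) = (191*(-1/48))*(1/9597) + (44786/3)*(-1/7724) = -191/48*1/9597 - 22393/11586 = -191/460656 - 22393/11586 = -1719613789/889526736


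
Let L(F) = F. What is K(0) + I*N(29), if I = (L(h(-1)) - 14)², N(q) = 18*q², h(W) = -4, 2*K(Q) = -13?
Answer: 9809411/2 ≈ 4.9047e+6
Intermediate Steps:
K(Q) = -13/2 (K(Q) = (½)*(-13) = -13/2)
I = 324 (I = (-4 - 14)² = (-18)² = 324)
K(0) + I*N(29) = -13/2 + 324*(18*29²) = -13/2 + 324*(18*841) = -13/2 + 324*15138 = -13/2 + 4904712 = 9809411/2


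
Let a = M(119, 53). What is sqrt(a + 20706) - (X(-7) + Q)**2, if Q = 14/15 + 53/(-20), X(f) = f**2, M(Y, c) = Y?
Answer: -8048569/3600 + 35*sqrt(17) ≈ -2091.4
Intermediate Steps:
a = 119
Q = -103/60 (Q = 14*(1/15) + 53*(-1/20) = 14/15 - 53/20 = -103/60 ≈ -1.7167)
sqrt(a + 20706) - (X(-7) + Q)**2 = sqrt(119 + 20706) - ((-7)**2 - 103/60)**2 = sqrt(20825) - (49 - 103/60)**2 = 35*sqrt(17) - (2837/60)**2 = 35*sqrt(17) - 1*8048569/3600 = 35*sqrt(17) - 8048569/3600 = -8048569/3600 + 35*sqrt(17)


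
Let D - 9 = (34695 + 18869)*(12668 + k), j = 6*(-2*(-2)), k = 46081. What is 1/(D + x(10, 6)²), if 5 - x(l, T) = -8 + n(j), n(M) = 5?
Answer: 1/3146831509 ≈ 3.1778e-10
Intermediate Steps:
j = 24 (j = 6*4 = 24)
D = 3146831445 (D = 9 + (34695 + 18869)*(12668 + 46081) = 9 + 53564*58749 = 9 + 3146831436 = 3146831445)
x(l, T) = 8 (x(l, T) = 5 - (-8 + 5) = 5 - 1*(-3) = 5 + 3 = 8)
1/(D + x(10, 6)²) = 1/(3146831445 + 8²) = 1/(3146831445 + 64) = 1/3146831509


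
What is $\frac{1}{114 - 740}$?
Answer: $- \frac{1}{626} \approx -0.0015974$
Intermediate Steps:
$\frac{1}{114 - 740} = \frac{1}{-626} = - \frac{1}{626}$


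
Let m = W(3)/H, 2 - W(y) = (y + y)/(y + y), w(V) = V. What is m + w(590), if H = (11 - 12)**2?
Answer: 591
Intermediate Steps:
W(y) = 1 (W(y) = 2 - (y + y)/(y + y) = 2 - 2*y/(2*y) = 2 - 2*y*1/(2*y) = 2 - 1*1 = 2 - 1 = 1)
H = 1 (H = (-1)**2 = 1)
m = 1 (m = 1/1 = 1*1 = 1)
m + w(590) = 1 + 590 = 591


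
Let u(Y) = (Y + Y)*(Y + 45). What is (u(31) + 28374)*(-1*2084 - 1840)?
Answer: -129829464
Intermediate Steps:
u(Y) = 2*Y*(45 + Y) (u(Y) = (2*Y)*(45 + Y) = 2*Y*(45 + Y))
(u(31) + 28374)*(-1*2084 - 1840) = (2*31*(45 + 31) + 28374)*(-1*2084 - 1840) = (2*31*76 + 28374)*(-2084 - 1840) = (4712 + 28374)*(-3924) = 33086*(-3924) = -129829464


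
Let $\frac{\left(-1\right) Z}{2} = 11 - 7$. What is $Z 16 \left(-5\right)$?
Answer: $640$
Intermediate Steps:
$Z = -8$ ($Z = - 2 \left(11 - 7\right) = \left(-2\right) 4 = -8$)
$Z 16 \left(-5\right) = \left(-8\right) 16 \left(-5\right) = \left(-128\right) \left(-5\right) = 640$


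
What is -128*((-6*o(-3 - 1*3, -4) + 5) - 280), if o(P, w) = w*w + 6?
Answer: 52096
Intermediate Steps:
o(P, w) = 6 + w² (o(P, w) = w² + 6 = 6 + w²)
-128*((-6*o(-3 - 1*3, -4) + 5) - 280) = -128*((-6*(6 + (-4)²) + 5) - 280) = -128*((-6*(6 + 16) + 5) - 280) = -128*((-6*22 + 5) - 280) = -128*((-132 + 5) - 280) = -128*(-127 - 280) = -128*(-407) = 52096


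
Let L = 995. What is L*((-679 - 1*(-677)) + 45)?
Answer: 42785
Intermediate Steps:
L*((-679 - 1*(-677)) + 45) = 995*((-679 - 1*(-677)) + 45) = 995*((-679 + 677) + 45) = 995*(-2 + 45) = 995*43 = 42785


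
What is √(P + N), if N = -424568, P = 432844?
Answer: 2*√2069 ≈ 90.973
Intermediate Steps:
√(P + N) = √(432844 - 424568) = √8276 = 2*√2069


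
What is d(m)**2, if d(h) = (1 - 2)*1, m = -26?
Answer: 1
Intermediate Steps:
d(h) = -1 (d(h) = -1*1 = -1)
d(m)**2 = (-1)**2 = 1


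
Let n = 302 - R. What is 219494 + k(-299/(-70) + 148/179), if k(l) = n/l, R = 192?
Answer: 14022874514/63881 ≈ 2.1952e+5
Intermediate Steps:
n = 110 (n = 302 - 1*192 = 302 - 192 = 110)
k(l) = 110/l
219494 + k(-299/(-70) + 148/179) = 219494 + 110/(-299/(-70) + 148/179) = 219494 + 110/(-299*(-1/70) + 148*(1/179)) = 219494 + 110/(299/70 + 148/179) = 219494 + 110/(63881/12530) = 219494 + 110*(12530/63881) = 219494 + 1378300/63881 = 14022874514/63881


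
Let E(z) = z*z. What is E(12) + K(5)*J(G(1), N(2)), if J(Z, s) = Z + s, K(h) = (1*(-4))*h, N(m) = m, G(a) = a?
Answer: 84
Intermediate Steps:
K(h) = -4*h
E(z) = z²
E(12) + K(5)*J(G(1), N(2)) = 12² + (-4*5)*(1 + 2) = 144 - 20*3 = 144 - 60 = 84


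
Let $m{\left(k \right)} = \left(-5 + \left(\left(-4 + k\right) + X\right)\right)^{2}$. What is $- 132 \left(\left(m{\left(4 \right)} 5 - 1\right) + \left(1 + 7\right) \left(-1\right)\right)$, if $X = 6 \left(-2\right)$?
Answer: $-189552$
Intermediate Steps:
$X = -12$
$m{\left(k \right)} = \left(-21 + k\right)^{2}$ ($m{\left(k \right)} = \left(-5 + \left(\left(-4 + k\right) - 12\right)\right)^{2} = \left(-5 + \left(-16 + k\right)\right)^{2} = \left(-21 + k\right)^{2}$)
$- 132 \left(\left(m{\left(4 \right)} 5 - 1\right) + \left(1 + 7\right) \left(-1\right)\right) = - 132 \left(\left(\left(-21 + 4\right)^{2} \cdot 5 - 1\right) + \left(1 + 7\right) \left(-1\right)\right) = - 132 \left(\left(\left(-17\right)^{2} \cdot 5 - 1\right) + 8 \left(-1\right)\right) = - 132 \left(\left(289 \cdot 5 - 1\right) - 8\right) = - 132 \left(\left(1445 - 1\right) - 8\right) = - 132 \left(1444 - 8\right) = \left(-132\right) 1436 = -189552$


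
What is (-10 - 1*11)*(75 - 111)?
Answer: 756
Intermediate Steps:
(-10 - 1*11)*(75 - 111) = (-10 - 11)*(-36) = -21*(-36) = 756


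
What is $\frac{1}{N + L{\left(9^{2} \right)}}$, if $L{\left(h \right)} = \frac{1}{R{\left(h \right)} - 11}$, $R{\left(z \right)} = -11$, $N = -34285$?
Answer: $- \frac{22}{754271} \approx -2.9167 \cdot 10^{-5}$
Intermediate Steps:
$L{\left(h \right)} = - \frac{1}{22}$ ($L{\left(h \right)} = \frac{1}{-11 - 11} = \frac{1}{-22} = - \frac{1}{22}$)
$\frac{1}{N + L{\left(9^{2} \right)}} = \frac{1}{-34285 - \frac{1}{22}} = \frac{1}{- \frac{754271}{22}} = - \frac{22}{754271}$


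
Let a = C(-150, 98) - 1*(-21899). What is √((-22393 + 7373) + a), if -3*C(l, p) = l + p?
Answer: √62067/3 ≈ 83.044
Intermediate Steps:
C(l, p) = -l/3 - p/3 (C(l, p) = -(l + p)/3 = -l/3 - p/3)
a = 65749/3 (a = (-⅓*(-150) - ⅓*98) - 1*(-21899) = (50 - 98/3) + 21899 = 52/3 + 21899 = 65749/3 ≈ 21916.)
√((-22393 + 7373) + a) = √((-22393 + 7373) + 65749/3) = √(-15020 + 65749/3) = √(20689/3) = √62067/3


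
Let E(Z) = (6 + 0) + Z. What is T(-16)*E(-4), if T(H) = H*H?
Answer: 512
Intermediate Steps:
T(H) = H²
E(Z) = 6 + Z
T(-16)*E(-4) = (-16)²*(6 - 4) = 256*2 = 512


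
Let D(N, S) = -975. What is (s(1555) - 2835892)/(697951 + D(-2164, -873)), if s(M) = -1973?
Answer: -2837865/696976 ≈ -4.0717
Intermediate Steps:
(s(1555) - 2835892)/(697951 + D(-2164, -873)) = (-1973 - 2835892)/(697951 - 975) = -2837865/696976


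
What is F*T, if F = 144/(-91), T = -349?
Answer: 50256/91 ≈ 552.26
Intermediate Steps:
F = -144/91 (F = 144*(-1/91) = -144/91 ≈ -1.5824)
F*T = -144/91*(-349) = 50256/91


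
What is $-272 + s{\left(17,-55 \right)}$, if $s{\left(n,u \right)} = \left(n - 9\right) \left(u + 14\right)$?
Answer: $-600$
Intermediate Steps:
$s{\left(n,u \right)} = \left(-9 + n\right) \left(14 + u\right)$
$-272 + s{\left(17,-55 \right)} = -272 + \left(-126 - -495 + 14 \cdot 17 + 17 \left(-55\right)\right) = -272 + \left(-126 + 495 + 238 - 935\right) = -272 - 328 = -600$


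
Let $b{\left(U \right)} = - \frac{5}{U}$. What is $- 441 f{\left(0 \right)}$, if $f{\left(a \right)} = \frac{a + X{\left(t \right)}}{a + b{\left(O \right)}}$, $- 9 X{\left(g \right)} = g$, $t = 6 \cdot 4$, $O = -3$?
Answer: $\frac{3528}{5} \approx 705.6$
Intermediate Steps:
$t = 24$
$X{\left(g \right)} = - \frac{g}{9}$
$f{\left(a \right)} = \frac{- \frac{8}{3} + a}{\frac{5}{3} + a}$ ($f{\left(a \right)} = \frac{a - \frac{8}{3}}{a - \frac{5}{-3}} = \frac{a - \frac{8}{3}}{a - - \frac{5}{3}} = \frac{- \frac{8}{3} + a}{a + \frac{5}{3}} = \frac{- \frac{8}{3} + a}{\frac{5}{3} + a}$)
$- 441 f{\left(0 \right)} = - 441 \frac{-8 + 3 \cdot 0}{5 + 3 \cdot 0} = - 441 \frac{-8 + 0}{5 + 0} = - 441 \cdot \frac{1}{5} \left(-8\right) = \left(-441\right) \left(- \frac{8}{5}\right) = \frac{3528}{5}$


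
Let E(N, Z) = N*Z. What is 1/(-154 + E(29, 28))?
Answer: 1/658 ≈ 0.0015198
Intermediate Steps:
1/(-154 + E(29, 28)) = 1/(-154 + 29*28) = 1/(-154 + 812) = 1/658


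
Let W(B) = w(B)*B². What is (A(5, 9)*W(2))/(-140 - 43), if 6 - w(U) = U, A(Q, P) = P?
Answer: -48/61 ≈ -0.78689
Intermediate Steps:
w(U) = 6 - U
W(B) = B²*(6 - B) (W(B) = (6 - B)*B² = B²*(6 - B))
(A(5, 9)*W(2))/(-140 - 43) = (9*(2²*(6 - 1*2)))/(-140 - 43) = (9*(4*(6 - 2)))/(-183) = (9*(4*4))*(-1/183) = (9*16)*(-1/183) = 144*(-1/183) = -48/61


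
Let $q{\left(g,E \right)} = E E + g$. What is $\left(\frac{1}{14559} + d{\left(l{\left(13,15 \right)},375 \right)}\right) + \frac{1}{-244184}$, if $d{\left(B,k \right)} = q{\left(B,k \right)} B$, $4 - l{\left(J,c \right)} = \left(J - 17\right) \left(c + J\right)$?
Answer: $\frac{58039995675991961}{3555074856} \approx 1.6326 \cdot 10^{7}$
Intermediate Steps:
$q{\left(g,E \right)} = g + E^{2}$ ($q{\left(g,E \right)} = E^{2} + g = g + E^{2}$)
$l{\left(J,c \right)} = 4 - \left(-17 + J\right) \left(J + c\right)$ ($l{\left(J,c \right)} = 4 - \left(J - 17\right) \left(c + J\right) = 4 - \left(-17 + J\right) \left(J + c\right)$)
$d{\left(B,k \right)} = B \left(B + k^{2}\right)$ ($d{\left(B,k \right)} = \left(B + k^{2}\right) B = B \left(B + k^{2}\right)$)
$\left(\frac{1}{14559} + d{\left(l{\left(13,15 \right)},375 \right)}\right) + \frac{1}{-244184} = \left(\frac{1}{14559} + \left(4 - 13^{2} + 17 \cdot 13 + 17 \cdot 15 - 13 \cdot 15\right) \left(\left(4 - 13^{2} + 17 \cdot 13 + 17 \cdot 15 - 13 \cdot 15\right) + 375^{2}\right)\right) + \frac{1}{-244184} = \left(\frac{1}{14559} + \left(4 - 169 + 221 + 255 - 195\right) \left(\left(4 - 169 + 221 + 255 - 195\right) + 140625\right)\right) - \frac{1}{244184} = \left(\frac{1}{14559} + 116 \left(116 + 140625\right)\right) - \frac{1}{244184} = \left(\frac{1}{14559} + 116 \cdot 140741\right) - \frac{1}{244184} = \left(\frac{1}{14559} + 16325956\right) - \frac{1}{244184} = \frac{237689593405}{14559} - \frac{1}{244184} = \frac{58039995675991961}{3555074856}$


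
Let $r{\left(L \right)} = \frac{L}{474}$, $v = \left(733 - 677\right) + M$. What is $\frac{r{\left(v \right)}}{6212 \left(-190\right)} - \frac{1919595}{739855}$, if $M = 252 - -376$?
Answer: $- \frac{942037850973}{363082361540} \approx -2.5946$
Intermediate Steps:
$M = 628$ ($M = 252 + 376 = 628$)
$v = 684$ ($v = \left(733 - 677\right) + 628 = 56 + 628 = 684$)
$r{\left(L \right)} = \frac{L}{474}$ ($r{\left(L \right)} = L \frac{1}{474} = \frac{L}{474}$)
$\frac{r{\left(v \right)}}{6212 \left(-190\right)} - \frac{1919595}{739855} = \frac{\frac{1}{474} \cdot 684}{6212 \left(-190\right)} - \frac{1919595}{739855} = \frac{114}{79 \left(-1180280\right)} - \frac{383919}{147971} = \frac{114}{79} \left(- \frac{1}{1180280}\right) - \frac{383919}{147971} = - \frac{3}{2453740} - \frac{383919}{147971} = - \frac{942037850973}{363082361540}$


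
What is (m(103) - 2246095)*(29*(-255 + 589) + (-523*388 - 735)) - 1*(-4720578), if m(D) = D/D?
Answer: 435686312040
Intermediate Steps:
m(D) = 1
(m(103) - 2246095)*(29*(-255 + 589) + (-523*388 - 735)) - 1*(-4720578) = (1 - 2246095)*(29*(-255 + 589) + (-523*388 - 735)) - 1*(-4720578) = -2246094*(29*334 + (-202924 - 735)) + 4720578 = -2246094*(9686 - 203659) + 4720578 = -2246094*(-193973) + 4720578 = 435681591462 + 4720578 = 435686312040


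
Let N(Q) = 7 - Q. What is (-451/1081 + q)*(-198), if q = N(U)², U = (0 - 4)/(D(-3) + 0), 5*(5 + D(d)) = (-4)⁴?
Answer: -5745528956/582659 ≈ -9860.9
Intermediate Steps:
D(d) = 231/5 (D(d) = -5 + (⅕)*(-4)⁴ = -5 + (⅕)*256 = -5 + 256/5 = 231/5)
U = -20/231 (U = (0 - 4)/(231/5 + 0) = -4/231/5 = -4*5/231 = -20/231 ≈ -0.086580)
q = 2679769/53361 (q = (7 - 1*(-20/231))² = (7 + 20/231)² = (1637/231)² = 2679769/53361 ≈ 50.220)
(-451/1081 + q)*(-198) = (-451/1081 + 2679769/53361)*(-198) = (2872764478/57683241)*(-198) = -5745528956/582659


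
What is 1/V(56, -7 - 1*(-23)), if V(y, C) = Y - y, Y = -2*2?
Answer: -1/60 ≈ -0.016667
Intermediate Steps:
Y = -4
V(y, C) = -4 - y
1/V(56, -7 - 1*(-23)) = 1/(-4 - 1*56) = 1/(-4 - 56) = 1/(-60) = -1/60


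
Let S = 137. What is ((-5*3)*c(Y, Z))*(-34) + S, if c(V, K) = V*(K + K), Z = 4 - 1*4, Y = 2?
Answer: 137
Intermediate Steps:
Z = 0 (Z = 4 - 4 = 0)
c(V, K) = 2*K*V (c(V, K) = V*(2*K) = 2*K*V)
((-5*3)*c(Y, Z))*(-34) + S = ((-5*3)*(2*0*2))*(-34) + 137 = -15*0*(-34) + 137 = 0*(-34) + 137 = 0 + 137 = 137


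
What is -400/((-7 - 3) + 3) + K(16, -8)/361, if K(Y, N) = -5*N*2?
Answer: 144960/2527 ≈ 57.364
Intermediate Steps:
K(Y, N) = -10*N
-400/((-7 - 3) + 3) + K(16, -8)/361 = -400/((-7 - 3) + 3) - 10*(-8)/361 = -400/(-10 + 3) + 80*(1/361) = -400/(-7) + 80/361 = -400*(-⅐) + 80/361 = 400/7 + 80/361 = 144960/2527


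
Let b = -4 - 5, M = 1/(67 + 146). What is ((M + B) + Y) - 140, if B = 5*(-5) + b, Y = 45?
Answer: -27476/213 ≈ -129.00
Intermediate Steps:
M = 1/213 ≈ 0.0046948
b = -9
B = -34 (B = 5*(-5) - 9 = -25 - 9 = -34)
((M + B) + Y) - 140 = ((1/213 - 34) + 45) - 140 = (-7241/213 + 45) - 140 = 2344/213 - 140 = -27476/213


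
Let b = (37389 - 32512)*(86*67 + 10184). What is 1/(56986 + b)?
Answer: 1/77825628 ≈ 1.2849e-8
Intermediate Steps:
b = 77768642 (b = 4877*(5762 + 10184) = 4877*15946 = 77768642)
1/(56986 + b) = 1/(56986 + 77768642) = 1/77825628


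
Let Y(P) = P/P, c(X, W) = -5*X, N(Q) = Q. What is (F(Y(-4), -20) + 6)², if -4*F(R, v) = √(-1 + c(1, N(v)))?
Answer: (24 - I*√6)²/16 ≈ 35.625 - 7.3485*I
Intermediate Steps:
Y(P) = 1
F(R, v) = -I*√6/4 (F(R, v) = -√(-1 - 5*1)/4 = -√(-1 - 5)/4 = -I*√6/4)
(F(Y(-4), -20) + 6)² = (-I*√6/4 + 6)² = (6 - I*√6/4)²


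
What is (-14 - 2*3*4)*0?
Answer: 0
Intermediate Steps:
(-14 - 2*3*4)*0 = (-14 - 6*4)*0 = (-14 - 24)*0 = -38*0 = 0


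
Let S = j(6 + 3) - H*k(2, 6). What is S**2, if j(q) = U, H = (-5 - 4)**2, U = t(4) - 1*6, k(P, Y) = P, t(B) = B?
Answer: 26896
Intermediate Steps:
U = -2 (U = 4 - 1*6 = 4 - 6 = -2)
H = 81 (H = (-9)**2 = 81)
j(q) = -2
S = -164 (S = -2 - 81*2 = -2 - 1*162 = -2 - 162 = -164)
S**2 = (-164)**2 = 26896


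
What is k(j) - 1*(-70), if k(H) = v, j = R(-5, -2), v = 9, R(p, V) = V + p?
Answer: 79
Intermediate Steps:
j = -7 (j = -2 - 5 = -7)
k(H) = 9
k(j) - 1*(-70) = 9 - 1*(-70) = 9 + 70 = 79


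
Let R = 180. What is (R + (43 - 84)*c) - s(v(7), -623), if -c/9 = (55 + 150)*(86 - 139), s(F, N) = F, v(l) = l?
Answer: -4009012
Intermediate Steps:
c = 97785 (c = -9*(55 + 150)*(86 - 139) = -1845*(-53) = -9*(-10865) = 97785)
(R + (43 - 84)*c) - s(v(7), -623) = (180 + (43 - 84)*97785) - 1*7 = (180 - 41*97785) - 7 = (180 - 4009185) - 7 = -4009005 - 7 = -4009012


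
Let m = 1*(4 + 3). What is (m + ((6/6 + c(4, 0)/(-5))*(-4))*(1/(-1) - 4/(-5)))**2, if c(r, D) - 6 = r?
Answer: 961/25 ≈ 38.440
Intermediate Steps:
c(r, D) = 6 + r
m = 7 (m = 1*7 = 7)
(m + ((6/6 + c(4, 0)/(-5))*(-4))*(1/(-1) - 4/(-5)))**2 = (7 + ((6/6 + (6 + 4)/(-5))*(-4))*(1/(-1) - 4/(-5)))**2 = (7 + ((6*(1/6) + 10*(-1/5))*(-4))*(1*(-1) - 4*(-1/5)))**2 = (7 + ((1 - 2)*(-4))*(-1 + 4/5))**2 = (7 - 1*(-4)*(-1/5))**2 = (7 + 4*(-1/5))**2 = (7 - 4/5)**2 = (31/5)**2 = 961/25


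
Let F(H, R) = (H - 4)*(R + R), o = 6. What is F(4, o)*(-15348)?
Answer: 0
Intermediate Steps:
F(H, R) = 2*R*(-4 + H) (F(H, R) = (-4 + H)*(2*R) = 2*R*(-4 + H))
F(4, o)*(-15348) = (2*6*(-4 + 4))*(-15348) = (2*6*0)*(-15348) = 0*(-15348) = 0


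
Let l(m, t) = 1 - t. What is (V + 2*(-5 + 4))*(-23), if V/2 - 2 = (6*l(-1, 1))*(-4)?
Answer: -46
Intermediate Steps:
V = 4 (V = 4 + 2*((6*(1 - 1*1))*(-4)) = 4 + 2*((6*(1 - 1))*(-4)) = 4 + 2*((6*0)*(-4)) = 4 + 2*(0*(-4)) = 4 + 2*0 = 4 + 0 = 4)
(V + 2*(-5 + 4))*(-23) = (4 + 2*(-5 + 4))*(-23) = (4 + 2*(-1))*(-23) = (4 - 2)*(-23) = 2*(-23) = -46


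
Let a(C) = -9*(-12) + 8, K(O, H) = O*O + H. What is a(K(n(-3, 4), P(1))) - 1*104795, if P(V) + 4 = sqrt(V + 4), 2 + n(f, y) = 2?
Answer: -104679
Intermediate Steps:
n(f, y) = 0 (n(f, y) = -2 + 2 = 0)
P(V) = -4 + sqrt(4 + V) (P(V) = -4 + sqrt(V + 4) = -4 + sqrt(4 + V))
K(O, H) = H + O**2 (K(O, H) = O**2 + H = H + O**2)
a(C) = 116 (a(C) = 108 + 8 = 116)
a(K(n(-3, 4), P(1))) - 1*104795 = 116 - 1*104795 = 116 - 104795 = -104679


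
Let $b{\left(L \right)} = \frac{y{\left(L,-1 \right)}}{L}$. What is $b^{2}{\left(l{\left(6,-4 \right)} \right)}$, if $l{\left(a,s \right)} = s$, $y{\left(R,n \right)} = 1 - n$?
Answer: $\frac{1}{4} \approx 0.25$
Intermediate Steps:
$b{\left(L \right)} = \frac{2}{L}$ ($b{\left(L \right)} = \frac{1 - -1}{L} = \frac{1 + 1}{L} = \frac{2}{L}$)
$b^{2}{\left(l{\left(6,-4 \right)} \right)} = \left(\frac{2}{-4}\right)^{2} = \left(2 \left(- \frac{1}{4}\right)\right)^{2} = \left(- \frac{1}{2}\right)^{2} = \frac{1}{4}$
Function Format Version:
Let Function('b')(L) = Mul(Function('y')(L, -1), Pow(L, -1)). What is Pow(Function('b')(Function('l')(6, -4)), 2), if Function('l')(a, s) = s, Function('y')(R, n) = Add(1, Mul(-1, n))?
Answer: Rational(1, 4) ≈ 0.25000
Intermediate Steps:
Function('b')(L) = Mul(2, Pow(L, -1)) (Function('b')(L) = Mul(Add(1, Mul(-1, -1)), Pow(L, -1)) = Mul(Add(1, 1), Pow(L, -1)) = Mul(2, Pow(L, -1)))
Pow(Function('b')(Function('l')(6, -4)), 2) = Pow(Mul(2, Pow(-4, -1)), 2) = Pow(Mul(2, Rational(-1, 4)), 2) = Pow(Rational(-1, 2), 2) = Rational(1, 4)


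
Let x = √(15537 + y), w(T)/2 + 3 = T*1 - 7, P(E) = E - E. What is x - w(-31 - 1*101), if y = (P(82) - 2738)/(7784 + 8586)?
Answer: 284 + 4*√65054879285/8185 ≈ 408.65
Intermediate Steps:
P(E) = 0
y = -1369/8185 (y = (0 - 2738)/(7784 + 8586) = -2738/16370 = -2738*1/16370 = -1369/8185 ≈ -0.16726)
w(T) = -20 + 2*T (w(T) = -6 + 2*(T*1 - 7) = -6 + 2*(T - 7) = -6 + 2*(-7 + T) = -6 + (-14 + 2*T) = -20 + 2*T)
x = 4*√65054879285/8185 (x = √(15537 - 1369/8185) = √(127168976/8185) = 4*√65054879285/8185 ≈ 124.65)
x - w(-31 - 1*101) = 4*√65054879285/8185 - (-20 + 2*(-31 - 1*101)) = 4*√65054879285/8185 - (-20 + 2*(-31 - 101)) = 4*√65054879285/8185 - (-20 + 2*(-132)) = 4*√65054879285/8185 - (-20 - 264) = 4*√65054879285/8185 - 1*(-284) = 4*√65054879285/8185 + 284 = 284 + 4*√65054879285/8185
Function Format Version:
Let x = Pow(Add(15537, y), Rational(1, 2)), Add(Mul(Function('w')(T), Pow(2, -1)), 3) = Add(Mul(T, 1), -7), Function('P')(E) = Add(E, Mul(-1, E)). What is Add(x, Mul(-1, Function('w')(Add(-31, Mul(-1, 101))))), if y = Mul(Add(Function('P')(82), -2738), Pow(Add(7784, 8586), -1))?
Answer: Add(284, Mul(Rational(4, 8185), Pow(65054879285, Rational(1, 2)))) ≈ 408.65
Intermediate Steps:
Function('P')(E) = 0
y = Rational(-1369, 8185) (y = Mul(Add(0, -2738), Pow(Add(7784, 8586), -1)) = Mul(-2738, Pow(16370, -1)) = Mul(-2738, Rational(1, 16370)) = Rational(-1369, 8185) ≈ -0.16726)
Function('w')(T) = Add(-20, Mul(2, T)) (Function('w')(T) = Add(-6, Mul(2, Add(Mul(T, 1), -7))) = Add(-6, Mul(2, Add(T, -7))) = Add(-6, Mul(2, Add(-7, T))) = Add(-6, Add(-14, Mul(2, T))) = Add(-20, Mul(2, T)))
x = Mul(Rational(4, 8185), Pow(65054879285, Rational(1, 2))) (x = Pow(Add(15537, Rational(-1369, 8185)), Rational(1, 2)) = Pow(Rational(127168976, 8185), Rational(1, 2)) = Mul(Rational(4, 8185), Pow(65054879285, Rational(1, 2))) ≈ 124.65)
Add(x, Mul(-1, Function('w')(Add(-31, Mul(-1, 101))))) = Add(Mul(Rational(4, 8185), Pow(65054879285, Rational(1, 2))), Mul(-1, Add(-20, Mul(2, Add(-31, Mul(-1, 101)))))) = Add(Mul(Rational(4, 8185), Pow(65054879285, Rational(1, 2))), Mul(-1, Add(-20, Mul(2, Add(-31, -101))))) = Add(Mul(Rational(4, 8185), Pow(65054879285, Rational(1, 2))), Mul(-1, Add(-20, Mul(2, -132)))) = Add(Mul(Rational(4, 8185), Pow(65054879285, Rational(1, 2))), Mul(-1, Add(-20, -264))) = Add(Mul(Rational(4, 8185), Pow(65054879285, Rational(1, 2))), Mul(-1, -284)) = Add(Mul(Rational(4, 8185), Pow(65054879285, Rational(1, 2))), 284) = Add(284, Mul(Rational(4, 8185), Pow(65054879285, Rational(1, 2))))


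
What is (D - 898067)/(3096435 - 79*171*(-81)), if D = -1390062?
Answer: -2288129/4190664 ≈ -0.54601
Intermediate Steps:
(D - 898067)/(3096435 - 79*171*(-81)) = (-1390062 - 898067)/(3096435 - 79*171*(-81)) = -2288129/(3096435 - 13509*(-81)) = -2288129/(3096435 + 1094229) = -2288129/4190664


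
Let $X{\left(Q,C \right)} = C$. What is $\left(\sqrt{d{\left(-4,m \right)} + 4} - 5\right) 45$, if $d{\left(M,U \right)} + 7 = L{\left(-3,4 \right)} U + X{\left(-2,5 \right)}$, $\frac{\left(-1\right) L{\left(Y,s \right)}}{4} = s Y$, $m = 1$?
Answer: $-225 + 225 \sqrt{2} \approx 93.198$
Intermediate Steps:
$L{\left(Y,s \right)} = - 4 Y s$ ($L{\left(Y,s \right)} = - 4 s Y = - 4 Y s$)
$d{\left(M,U \right)} = -2 + 48 U$ ($d{\left(M,U \right)} = -7 + \left(\left(-4\right) \left(-3\right) 4 U + 5\right) = -7 + \left(48 U + 5\right) = -7 + \left(5 + 48 U\right) = -2 + 48 U$)
$\left(\sqrt{d{\left(-4,m \right)} + 4} - 5\right) 45 = \left(\sqrt{\left(-2 + 48 \cdot 1\right) + 4} - 5\right) 45 = \left(\sqrt{\left(-2 + 48\right) + 4} + \left(-23 + 18\right)\right) 45 = \left(\sqrt{46 + 4} - 5\right) 45 = \left(\sqrt{50} - 5\right) 45 = \left(5 \sqrt{2} - 5\right) 45 = \left(-5 + 5 \sqrt{2}\right) 45 = -225 + 225 \sqrt{2}$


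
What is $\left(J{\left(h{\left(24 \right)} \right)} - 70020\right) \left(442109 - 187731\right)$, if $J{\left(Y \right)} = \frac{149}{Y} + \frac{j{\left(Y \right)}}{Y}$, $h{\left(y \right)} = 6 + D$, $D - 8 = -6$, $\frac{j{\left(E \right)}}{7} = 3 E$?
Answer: $- \frac{71205871327}{4} \approx -1.7801 \cdot 10^{10}$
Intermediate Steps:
$j{\left(E \right)} = 21 E$ ($j{\left(E \right)} = 7 \cdot 3 E = 21 E$)
$D = 2$ ($D = 8 - 6 = 2$)
$h{\left(y \right)} = 8$ ($h{\left(y \right)} = 6 + 2 = 8$)
$J{\left(Y \right)} = 21 + \frac{149}{Y}$ ($J{\left(Y \right)} = \frac{149}{Y} + \frac{21 Y}{Y} = \frac{149}{Y} + 21 = 21 + \frac{149}{Y}$)
$\left(J{\left(h{\left(24 \right)} \right)} - 70020\right) \left(442109 - 187731\right) = \left(\left(21 + \frac{149}{8}\right) - 70020\right) \left(442109 - 187731\right) = \left(\left(21 + 149 \cdot \frac{1}{8}\right) - 70020\right) 254378 = \left(\left(21 + \frac{149}{8}\right) - 70020\right) 254378 = \left(\frac{317}{8} - 70020\right) 254378 = \left(- \frac{559843}{8}\right) 254378 = - \frac{71205871327}{4}$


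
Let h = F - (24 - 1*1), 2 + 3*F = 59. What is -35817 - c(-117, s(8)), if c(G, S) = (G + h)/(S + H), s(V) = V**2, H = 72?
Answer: -4870991/136 ≈ -35816.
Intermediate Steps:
F = 19 (F = -2/3 + (1/3)*59 = -2/3 + 59/3 = 19)
h = -4 (h = 19 - (24 - 1*1) = 19 - (24 - 1) = 19 - 1*23 = 19 - 23 = -4)
c(G, S) = (-4 + G)/(72 + S) (c(G, S) = (G - 4)/(S + 72) = (-4 + G)/(72 + S))
-35817 - c(-117, s(8)) = -35817 - (-4 - 117)/(72 + 8**2) = -35817 - (-121)/(72 + 64) = -35817 - (-121)/136 = -35817 - 1*(-121/136) = -35817 + 121/136 = -4870991/136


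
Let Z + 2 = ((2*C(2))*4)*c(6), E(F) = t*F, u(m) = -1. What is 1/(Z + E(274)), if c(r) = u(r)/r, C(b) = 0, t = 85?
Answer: 1/23288 ≈ 4.2941e-5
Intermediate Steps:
E(F) = 85*F
c(r) = -1/r
Z = -2 (Z = -2 + ((2*0)*4)*(-1/6) = -2 + (0*4)*(-1*⅙) = -2 + 0*(-⅙) = -2 + 0 = -2)
1/(Z + E(274)) = 1/(-2 + 85*274) = 1/(-2 + 23290) = 1/23288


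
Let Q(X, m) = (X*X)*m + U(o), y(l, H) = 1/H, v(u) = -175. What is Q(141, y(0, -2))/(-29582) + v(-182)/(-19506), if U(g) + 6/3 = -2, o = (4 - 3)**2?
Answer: 199154267/577026492 ≈ 0.34514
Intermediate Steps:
o = 1 (o = 1**2 = 1)
U(g) = -4 (U(g) = -2 - 2 = -4)
Q(X, m) = -4 + m*X**2 (Q(X, m) = (X*X)*m - 4 = X**2*m - 4 = m*X**2 - 4 = -4 + m*X**2)
Q(141, y(0, -2))/(-29582) + v(-182)/(-19506) = (-4 + 141**2/(-2))/(-29582) - 175/(-19506) = (-4 - 1/2*19881)*(-1/29582) - 175*(-1/19506) = (-4 - 19881/2)*(-1/29582) + 175/19506 = -19889/2*(-1/29582) + 175/19506 = 19889/59164 + 175/19506 = 199154267/577026492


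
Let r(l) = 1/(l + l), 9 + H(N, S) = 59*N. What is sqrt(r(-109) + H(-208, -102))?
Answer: I*sqrt(583642462)/218 ≈ 110.82*I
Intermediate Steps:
H(N, S) = -9 + 59*N
r(l) = 1/(2*l)
sqrt(r(-109) + H(-208, -102)) = sqrt((1/2)/(-109) + (-9 + 59*(-208))) = sqrt((1/2)*(-1/109) + (-9 - 12272)) = sqrt(-1/218 - 12281) = sqrt(-2677259/218) = I*sqrt(583642462)/218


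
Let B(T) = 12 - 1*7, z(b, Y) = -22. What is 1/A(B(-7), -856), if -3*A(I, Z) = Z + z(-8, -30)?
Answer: 3/878 ≈ 0.0034169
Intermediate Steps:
B(T) = 5 (B(T) = 12 - 7 = 5)
A(I, Z) = 22/3 - Z/3 (A(I, Z) = -(Z - 22)/3 = -(-22 + Z)/3 = 22/3 - Z/3)
1/A(B(-7), -856) = 1/(22/3 - ⅓*(-856)) = 1/(22/3 + 856/3) = 1/(878/3) = 3/878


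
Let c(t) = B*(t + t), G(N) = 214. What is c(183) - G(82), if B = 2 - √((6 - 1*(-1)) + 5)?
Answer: 518 - 732*√3 ≈ -749.86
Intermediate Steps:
B = 2 - 2*√3 (B = 2 - √((6 + 1) + 5) = 2 - √(7 + 5) = 2 - √12 = 2 - 2*√3 ≈ -1.4641)
c(t) = 2*t*(2 - 2*√3) (c(t) = (2 - 2*√3)*(t + t) = (2 - 2*√3)*(2*t) = 2*t*(2 - 2*√3))
c(183) - G(82) = 4*183*(1 - √3) - 1*214 = (732 - 732*√3) - 214 = 518 - 732*√3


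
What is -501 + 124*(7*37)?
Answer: 31615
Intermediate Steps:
-501 + 124*(7*37) = -501 + 124*259 = -501 + 32116 = 31615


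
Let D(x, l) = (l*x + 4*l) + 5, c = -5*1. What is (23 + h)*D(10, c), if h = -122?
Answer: 6435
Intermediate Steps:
c = -5
D(x, l) = 5 + 4*l + l*x (D(x, l) = (4*l + l*x) + 5 = 5 + 4*l + l*x)
(23 + h)*D(10, c) = (23 - 122)*(5 + 4*(-5) - 5*10) = -99*(5 - 20 - 50) = -99*(-65) = 6435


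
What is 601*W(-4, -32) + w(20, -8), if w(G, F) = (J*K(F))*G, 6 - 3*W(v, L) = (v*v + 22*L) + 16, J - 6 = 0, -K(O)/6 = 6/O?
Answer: 136366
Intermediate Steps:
K(O) = -36/O
J = 6 (J = 6 + 0 = 6)
W(v, L) = -10/3 - 22*L/3 - v²/3 (W(v, L) = 2 - ((v*v + 22*L) + 16)/3 = 2 - ((v² + 22*L) + 16)/3 = 2 - (16 + v² + 22*L)/3 = 2 + (-16/3 - 22*L/3 - v²/3) = -10/3 - 22*L/3 - v²/3)
w(G, F) = -216*G/F (w(G, F) = (6*(-36/F))*G = (-216/F)*G = -216*G/F)
601*W(-4, -32) + w(20, -8) = 601*(-10/3 - 22/3*(-32) - ⅓*(-4)²) - 216*20/(-8) = 601*(-10/3 + 704/3 - ⅓*16) - 216*20*(-⅛) = 601*(-10/3 + 704/3 - 16/3) + 540 = 601*226 + 540 = 135826 + 540 = 136366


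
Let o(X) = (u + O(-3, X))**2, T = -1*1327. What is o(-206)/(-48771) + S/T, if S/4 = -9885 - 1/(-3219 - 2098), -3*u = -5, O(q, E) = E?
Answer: 89628681052493/3097003905801 ≈ 28.940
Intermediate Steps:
T = -1327
u = 5/3 (u = -1/3*(-5) = 5/3 ≈ 1.6667)
S = -210234176/5317 (S = 4*(-9885 - 1/(-3219 - 2098)) = 4*(-9885 - 1/(-5317)) = 4*(-9885 - 1*(-1/5317)) = 4*(-9885 + 1/5317) = 4*(-52558544/5317) = -210234176/5317 ≈ -39540.)
o(X) = (5/3 + X)**2
o(-206)/(-48771) + S/T = ((5 + 3*(-206))**2/9)/(-48771) - 210234176/5317/(-1327) = ((5 - 618)**2/9)*(-1/48771) - 210234176/5317*(-1/1327) = ((1/9)*(-613)**2)*(-1/48771) + 210234176/7055659 = ((1/9)*375769)*(-1/48771) + 210234176/7055659 = (375769/9)*(-1/48771) + 210234176/7055659 = -375769/438939 + 210234176/7055659 = 89628681052493/3097003905801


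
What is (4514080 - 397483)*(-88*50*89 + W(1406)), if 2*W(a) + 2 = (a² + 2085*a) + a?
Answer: 8493671675175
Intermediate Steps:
W(a) = -1 + a²/2 + 1043*a (W(a) = -1 + ((a² + 2085*a) + a)/2 = -1 + (a² + 2086*a)/2 = -1 + (a²/2 + 1043*a) = -1 + a²/2 + 1043*a)
(4514080 - 397483)*(-88*50*89 + W(1406)) = (4514080 - 397483)*(-88*50*89 + (-1 + (½)*1406² + 1043*1406)) = 4116597*(-4400*89 + (-1 + (½)*1976836 + 1466458)) = 4116597*(-391600 + (-1 + 988418 + 1466458)) = 4116597*(-391600 + 2454875) = 4116597*2063275 = 8493671675175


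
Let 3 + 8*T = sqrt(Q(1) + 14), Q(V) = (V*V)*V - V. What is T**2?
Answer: (3 - sqrt(14))**2/64 ≈ 0.0085946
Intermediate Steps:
Q(V) = V**3 - V (Q(V) = V**2*V - V = V**3 - V)
T = -3/8 + sqrt(14)/8 (T = -3/8 + sqrt((1**3 - 1*1) + 14)/8 = -3/8 + sqrt((1 - 1) + 14)/8 = -3/8 + sqrt(0 + 14)/8 = -3/8 + sqrt(14)/8 ≈ 0.092707)
T**2 = (-3/8 + sqrt(14)/8)**2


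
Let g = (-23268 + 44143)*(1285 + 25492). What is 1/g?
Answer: 1/558969875 ≈ 1.7890e-9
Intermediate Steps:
g = 558969875 (g = 20875*26777 = 558969875)
1/g = 1/558969875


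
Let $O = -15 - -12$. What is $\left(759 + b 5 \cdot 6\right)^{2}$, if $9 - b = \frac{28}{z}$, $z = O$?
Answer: $1713481$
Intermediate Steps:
$O = -3$ ($O = -15 + 12 = -3$)
$z = -3$
$b = \frac{55}{3}$ ($b = 9 - \frac{28}{-3} = 9 - 28 \left(- \frac{1}{3}\right) = 9 - - \frac{28}{3} = 9 + \frac{28}{3} = \frac{55}{3} \approx 18.333$)
$\left(759 + b 5 \cdot 6\right)^{2} = \left(759 + \frac{55 \cdot 5 \cdot 6}{3}\right)^{2} = \left(759 + \frac{55}{3} \cdot 30\right)^{2} = \left(759 + 550\right)^{2} = 1309^{2} = 1713481$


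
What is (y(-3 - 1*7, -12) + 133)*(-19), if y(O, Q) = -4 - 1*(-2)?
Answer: -2489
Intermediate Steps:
y(O, Q) = -2 (y(O, Q) = -4 + 2 = -2)
(y(-3 - 1*7, -12) + 133)*(-19) = (-2 + 133)*(-19) = 131*(-19) = -2489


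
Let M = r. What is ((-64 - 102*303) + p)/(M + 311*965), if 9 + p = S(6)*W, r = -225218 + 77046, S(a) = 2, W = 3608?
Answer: -23763/151943 ≈ -0.15639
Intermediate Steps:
r = -148172
p = 7207 (p = -9 + 2*3608 = -9 + 7216 = 7207)
M = -148172
((-64 - 102*303) + p)/(M + 311*965) = ((-64 - 102*303) + 7207)/(-148172 + 311*965) = ((-64 - 30906) + 7207)/(-148172 + 300115) = (-30970 + 7207)/151943 = -23763*1/151943 = -23763/151943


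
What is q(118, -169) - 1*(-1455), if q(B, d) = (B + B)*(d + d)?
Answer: -78313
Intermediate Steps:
q(B, d) = 4*B*d (q(B, d) = (2*B)*(2*d) = 4*B*d)
q(118, -169) - 1*(-1455) = 4*118*(-169) - 1*(-1455) = -79768 + 1455 = -78313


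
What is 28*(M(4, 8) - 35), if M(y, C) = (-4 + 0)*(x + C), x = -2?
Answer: -1652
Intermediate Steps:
M(y, C) = 8 - 4*C (M(y, C) = (-4 + 0)*(-2 + C) = -4*(-2 + C) = 8 - 4*C)
28*(M(4, 8) - 35) = 28*((8 - 4*8) - 35) = 28*((8 - 32) - 35) = 28*(-24 - 35) = 28*(-59) = -1652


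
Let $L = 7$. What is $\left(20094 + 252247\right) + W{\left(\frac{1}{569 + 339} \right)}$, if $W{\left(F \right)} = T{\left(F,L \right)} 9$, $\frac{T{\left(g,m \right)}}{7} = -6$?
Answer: $271963$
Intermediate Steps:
$T{\left(g,m \right)} = -42$ ($T{\left(g,m \right)} = 7 \left(-6\right) = -42$)
$W{\left(F \right)} = -378$ ($W{\left(F \right)} = \left(-42\right) 9 = -378$)
$\left(20094 + 252247\right) + W{\left(\frac{1}{569 + 339} \right)} = \left(20094 + 252247\right) - 378 = 272341 - 378 = 271963$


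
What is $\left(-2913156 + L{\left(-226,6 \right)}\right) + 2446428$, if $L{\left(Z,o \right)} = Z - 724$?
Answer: $-467678$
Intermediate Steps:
$L{\left(Z,o \right)} = -724 + Z$
$\left(-2913156 + L{\left(-226,6 \right)}\right) + 2446428 = \left(-2913156 - 950\right) + 2446428 = -2914106 + 2446428 = -467678$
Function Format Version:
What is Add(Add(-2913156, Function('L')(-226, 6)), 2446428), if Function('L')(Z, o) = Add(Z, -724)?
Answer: -467678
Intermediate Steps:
Function('L')(Z, o) = Add(-724, Z)
Add(Add(-2913156, Function('L')(-226, 6)), 2446428) = Add(Add(-2913156, Add(-724, -226)), 2446428) = Add(Add(-2913156, -950), 2446428) = Add(-2914106, 2446428) = -467678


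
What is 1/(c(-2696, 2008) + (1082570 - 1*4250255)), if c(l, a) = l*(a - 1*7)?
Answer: -1/8562381 ≈ -1.1679e-7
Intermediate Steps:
c(l, a) = l*(-7 + a) (c(l, a) = l*(a - 7) = l*(-7 + a))
1/(c(-2696, 2008) + (1082570 - 1*4250255)) = 1/(-2696*(-7 + 2008) + (1082570 - 1*4250255)) = 1/(-2696*2001 + (1082570 - 4250255)) = 1/(-5394696 - 3167685) = 1/(-8562381) = -1/8562381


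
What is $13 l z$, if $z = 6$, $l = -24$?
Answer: $-1872$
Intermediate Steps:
$13 l z = 13 \left(-24\right) 6 = \left(-312\right) 6 = -1872$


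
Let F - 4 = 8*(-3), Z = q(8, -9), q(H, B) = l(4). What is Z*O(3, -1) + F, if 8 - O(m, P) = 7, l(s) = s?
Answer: -16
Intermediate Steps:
q(H, B) = 4
O(m, P) = 1 (O(m, P) = 8 - 1*7 = 8 - 7 = 1)
Z = 4
F = -20 (F = 4 + 8*(-3) = 4 - 24 = -20)
Z*O(3, -1) + F = 4*1 - 20 = 4 - 20 = -16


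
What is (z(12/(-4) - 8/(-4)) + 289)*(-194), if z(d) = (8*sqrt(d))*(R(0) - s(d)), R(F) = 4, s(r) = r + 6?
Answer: -56066 + 1552*I ≈ -56066.0 + 1552.0*I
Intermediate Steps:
s(r) = 6 + r
z(d) = 8*sqrt(d)*(-2 - d) (z(d) = (8*sqrt(d))*(4 - (6 + d)) = (8*sqrt(d))*(4 + (-6 - d)) = (8*sqrt(d))*(-2 - d) = 8*sqrt(d)*(-2 - d))
(z(12/(-4) - 8/(-4)) + 289)*(-194) = (8*sqrt(12/(-4) - 8/(-4))*(-2 - (12/(-4) - 8/(-4))) + 289)*(-194) = (8*sqrt(12*(-1/4) - 8*(-1/4))*(-2 - (12*(-1/4) - 8*(-1/4))) + 289)*(-194) = (8*sqrt(-3 + 2)*(-2 - (-3 + 2)) + 289)*(-194) = (8*sqrt(-1)*(-2 - 1*(-1)) + 289)*(-194) = (8*I*(-2 + 1) + 289)*(-194) = (8*I*(-1) + 289)*(-194) = (-8*I + 289)*(-194) = (289 - 8*I)*(-194) = -56066 + 1552*I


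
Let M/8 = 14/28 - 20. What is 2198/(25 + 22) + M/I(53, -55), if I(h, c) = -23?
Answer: 57886/1081 ≈ 53.549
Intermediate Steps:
M = -156 (M = 8*(14/28 - 20) = 8*(14*(1/28) - 20) = 8*(½ - 20) = 8*(-39/2) = -156)
2198/(25 + 22) + M/I(53, -55) = 2198/(25 + 22) - 156/(-23) = 2198/47 - 156*(-1/23) = 2198*(1/47) + 156/23 = 2198/47 + 156/23 = 57886/1081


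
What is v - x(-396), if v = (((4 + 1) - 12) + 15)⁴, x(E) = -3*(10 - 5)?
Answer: 4111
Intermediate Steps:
x(E) = -15 (x(E) = -3*5 = -15)
v = 4096 (v = ((5 - 12) + 15)⁴ = (-7 + 15)⁴ = 8⁴ = 4096)
v - x(-396) = 4096 - 1*(-15) = 4096 + 15 = 4111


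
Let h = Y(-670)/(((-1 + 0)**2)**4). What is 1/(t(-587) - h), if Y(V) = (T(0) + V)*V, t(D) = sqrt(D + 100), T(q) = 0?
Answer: -448900/201511210487 - I*sqrt(487)/201511210487 ≈ -2.2277e-6 - 1.0951e-10*I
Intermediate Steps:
t(D) = sqrt(100 + D)
Y(V) = V**2 (Y(V) = (0 + V)*V = V*V = V**2)
h = 448900 (h = (-670)**2/(((-1 + 0)**2)**4) = 448900/(((-1)**2)**4) = 448900/(1**4) = 448900/1 = 448900*1 = 448900)
1/(t(-587) - h) = 1/(sqrt(100 - 587) - 1*448900) = 1/(sqrt(-487) - 448900) = 1/(I*sqrt(487) - 448900) = 1/(-448900 + I*sqrt(487))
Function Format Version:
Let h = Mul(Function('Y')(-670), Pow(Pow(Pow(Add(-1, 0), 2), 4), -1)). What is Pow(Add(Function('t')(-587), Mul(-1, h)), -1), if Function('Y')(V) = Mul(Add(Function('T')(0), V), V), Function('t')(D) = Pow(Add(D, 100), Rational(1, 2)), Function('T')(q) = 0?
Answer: Add(Rational(-448900, 201511210487), Mul(Rational(-1, 201511210487), I, Pow(487, Rational(1, 2)))) ≈ Add(-2.2277e-6, Mul(-1.0951e-10, I))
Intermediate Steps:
Function('t')(D) = Pow(Add(100, D), Rational(1, 2))
Function('Y')(V) = Pow(V, 2) (Function('Y')(V) = Mul(Add(0, V), V) = Mul(V, V) = Pow(V, 2))
h = 448900 (h = Mul(Pow(-670, 2), Pow(Pow(Pow(Add(-1, 0), 2), 4), -1)) = Mul(448900, Pow(Pow(Pow(-1, 2), 4), -1)) = Mul(448900, Pow(Pow(1, 4), -1)) = Mul(448900, Pow(1, -1)) = Mul(448900, 1) = 448900)
Pow(Add(Function('t')(-587), Mul(-1, h)), -1) = Pow(Add(Pow(Add(100, -587), Rational(1, 2)), Mul(-1, 448900)), -1) = Pow(Add(Pow(-487, Rational(1, 2)), -448900), -1) = Pow(Add(Mul(I, Pow(487, Rational(1, 2))), -448900), -1) = Pow(Add(-448900, Mul(I, Pow(487, Rational(1, 2)))), -1)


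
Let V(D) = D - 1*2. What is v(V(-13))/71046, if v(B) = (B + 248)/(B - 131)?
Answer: -233/10372716 ≈ -2.2463e-5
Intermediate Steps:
V(D) = -2 + D (V(D) = D - 2 = -2 + D)
v(B) = (248 + B)/(-131 + B)
v(V(-13))/71046 = ((248 + (-2 - 13))/(-131 + (-2 - 13)))/71046 = ((248 - 15)/(-131 - 15))*(1/71046) = (233/(-146))*(1/71046) = -1/146*233*(1/71046) = -233/146*1/71046 = -233/10372716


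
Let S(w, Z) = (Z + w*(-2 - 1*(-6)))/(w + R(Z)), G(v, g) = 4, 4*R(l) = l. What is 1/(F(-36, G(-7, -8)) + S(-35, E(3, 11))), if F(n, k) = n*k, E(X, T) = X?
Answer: -1/140 ≈ -0.0071429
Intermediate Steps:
R(l) = l/4
F(n, k) = k*n
S(w, Z) = (Z + 4*w)/(w + Z/4) (S(w, Z) = (Z + w*(-2 - 1*(-6)))/(w + Z/4) = (Z + w*(-2 + 6))/(w + Z/4) = (Z + w*4)/(w + Z/4) = (Z + 4*w)/(w + Z/4))
1/(F(-36, G(-7, -8)) + S(-35, E(3, 11))) = 1/(4*(-36) + 4) = 1/(-144 + 4) = 1/(-140) = -1/140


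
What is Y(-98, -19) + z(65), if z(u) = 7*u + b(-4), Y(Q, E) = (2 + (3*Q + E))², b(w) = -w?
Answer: 97180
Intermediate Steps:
Y(Q, E) = (2 + E + 3*Q)² (Y(Q, E) = (2 + (E + 3*Q))² = (2 + E + 3*Q)²)
z(u) = 4 + 7*u (z(u) = 7*u - 1*(-4) = 7*u + 4 = 4 + 7*u)
Y(-98, -19) + z(65) = (2 - 19 + 3*(-98))² + (4 + 7*65) = (2 - 19 - 294)² + (4 + 455) = (-311)² + 459 = 96721 + 459 = 97180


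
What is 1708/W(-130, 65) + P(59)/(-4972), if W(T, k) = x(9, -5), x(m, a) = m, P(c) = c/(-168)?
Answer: 475562033/2505888 ≈ 189.78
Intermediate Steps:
P(c) = -c/168 (P(c) = c*(-1/168) = -c/168)
W(T, k) = 9
1708/W(-130, 65) + P(59)/(-4972) = 1708/9 - 1/168*59/(-4972) = 1708*(⅑) - 59/168*(-1/4972) = 1708/9 + 59/835296 = 475562033/2505888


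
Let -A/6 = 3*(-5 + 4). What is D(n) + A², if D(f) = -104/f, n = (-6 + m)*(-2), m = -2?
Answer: 635/2 ≈ 317.50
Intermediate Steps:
n = 16 (n = (-6 - 2)*(-2) = -8*(-2) = 16)
A = 18 (A = -18*(-5 + 4) = -18*(-1) = -6*(-3) = 18)
D(n) + A² = -104/16 + 18² = -104*1/16 + 324 = -13/2 + 324 = 635/2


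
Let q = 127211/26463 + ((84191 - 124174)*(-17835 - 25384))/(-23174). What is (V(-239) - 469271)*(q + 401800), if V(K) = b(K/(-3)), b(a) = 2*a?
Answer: -282423278917005152105/1839760686 ≈ -1.5351e+11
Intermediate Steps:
V(K) = -2*K/3 (V(K) = 2*(K/(-3)) = 2*(K*(-⅓)) = 2*(-K/3) = -2*K/3)
q = -45725784917537/613253562 (q = 127211*(1/26463) - 39983*(-43219)*(-1/23174) = 127211/26463 + 1728025277*(-1/23174) = 127211/26463 - 1728025277/23174 = -45725784917537/613253562 ≈ -74563.)
(V(-239) - 469271)*(q + 401800) = (-⅔*(-239) - 469271)*(-45725784917537/613253562 + 401800) = (478/3 - 469271)*(200679496294063/613253562) = -1407335/3*200679496294063/613253562 = -282423278917005152105/1839760686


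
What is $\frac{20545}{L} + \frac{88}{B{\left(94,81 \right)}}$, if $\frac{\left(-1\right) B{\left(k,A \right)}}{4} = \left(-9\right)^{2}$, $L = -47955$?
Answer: $- \frac{181277}{258957} \approx -0.70003$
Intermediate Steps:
$B{\left(k,A \right)} = -324$ ($B{\left(k,A \right)} = - 4 \left(-9\right)^{2} = \left(-4\right) 81 = -324$)
$\frac{20545}{L} + \frac{88}{B{\left(94,81 \right)}} = \frac{20545}{-47955} + \frac{88}{-324} = 20545 \left(- \frac{1}{47955}\right) + 88 \left(- \frac{1}{324}\right) = - \frac{4109}{9591} - \frac{22}{81} = - \frac{181277}{258957}$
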